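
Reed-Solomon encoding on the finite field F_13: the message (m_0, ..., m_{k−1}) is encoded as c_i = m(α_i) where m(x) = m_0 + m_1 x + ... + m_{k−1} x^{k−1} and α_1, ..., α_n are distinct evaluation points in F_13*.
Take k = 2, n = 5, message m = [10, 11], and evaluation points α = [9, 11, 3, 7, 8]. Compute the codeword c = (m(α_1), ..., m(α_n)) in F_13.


c = [5, 1, 4, 9, 7]

Message polynomial: m(x) = 10 + 11·x (mod 13).
For each evaluation point α_i, compute m(α_i) mod 13:
  α_1 = 9: Horner steps 11 → 5, so m(9) = 5.
  α_2 = 11: Horner steps 11 → 1, so m(11) = 1.
  α_3 = 3: Horner steps 11 → 4, so m(3) = 4.
  α_4 = 7: Horner steps 11 → 9, so m(7) = 9.
  α_5 = 8: Horner steps 11 → 7, so m(8) = 7.
Codeword c = [5, 1, 4, 9, 7] ∈ F_13^5.


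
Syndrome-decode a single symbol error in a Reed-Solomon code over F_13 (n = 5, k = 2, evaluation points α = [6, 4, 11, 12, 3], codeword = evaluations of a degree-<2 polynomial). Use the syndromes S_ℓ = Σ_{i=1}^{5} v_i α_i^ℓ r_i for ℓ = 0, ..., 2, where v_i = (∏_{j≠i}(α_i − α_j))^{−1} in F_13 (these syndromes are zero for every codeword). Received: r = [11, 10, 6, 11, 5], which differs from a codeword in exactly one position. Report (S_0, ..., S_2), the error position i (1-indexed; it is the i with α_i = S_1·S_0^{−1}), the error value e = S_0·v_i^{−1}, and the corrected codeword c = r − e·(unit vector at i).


S = (11, 1, 6), error at position 1, error magnitude e = 4, c = [7, 10, 6, 11, 5].

Step 1: column multipliers v_i = (∏_{j≠i}(α_i − α_j))^{−1} mod 13.
  i = 1 (α = 6): (6−4)(6−11)(6−12)(6−3) = 2·(−5)·(−6)·3 = 180 ≡ 11, so v_1 = 11^{−1} = 6 (mod 13).
  i = 2 (α = 4): (4−6)(4−11)(4−12)(4−3) = (−2)·(−7)·(−8)·1 = −112 ≡ 5, so v_2 = 5^{−1} = 8 (mod 13).
  i = 3 (α = 11): (11−6)(11−4)(11−12)(11−3) = 5·7·(−1)·8 = −280 ≡ 6, so v_3 = 6^{−1} = 11 (mod 13).
  i = 4 (α = 12): (12−6)(12−4)(12−11)(12−3) = 6·8·1·9 = 432 ≡ 3, so v_4 = 3^{−1} = 9 (mod 13).
  i = 5 (α = 3): (3−6)(3−4)(3−11)(3−12) = (−3)·(−1)·(−8)·(−9) = 216 ≡ 8, so v_5 = 8^{−1} = 5 (mod 13).
  v = [6, 8, 11, 9, 5].
Step 2: syndromes of r = [11, 10, 6, 11, 5] (all sums mod 13).
  S_0 = Σ v_i r_i = 6·11 + 8·10 + 11·6 + 9·11 + 5·5 = 336 ≡ 11.
  S_1 = Σ v_i α_i r_i = 6·6·11 + 8·4·10 + 11·11·6 + 9·12·11 + 5·3·5 = 2705 ≡ 1.
  α_i^2 mod 13 = [10, 3, 4, 1, 9].
  S_2 = Σ v_i α_i^2 r_i = 6·10·11 + 8·3·10 + 11·4·6 + 9·1·11 + 5·9·5 = 1488 ≡ 6.
  S = (11, 1, 6) ≠ 0, so r is not a codeword (an error is present).
Step 3: locate the error. For a single error e at position i, S_ℓ = v_i·e·α_i^ℓ, so α_err = S_1/S_0.
  S_0^{−1} = 11^{−1} = 6 (mod 13), so α_err = 1·6 = 6 ≡ 6 = α_1. Error position i = 1.
  Consistency check: S_2/S_1 = 6·1 = 6 ≡ 6 = α_err ✓ (single-error assumption holds).
Step 4: error magnitude e = S_0/v_1 = S_0·∏_{j≠1}(α_1 − α_j) = 11·11 = 121 ≡ 4 (mod 13).
Step 5: correct position 1: c_1 = r_1 − e = 11 − 4 ≡ 7 (mod 13). Hence c = [7, 10, 6, 11, 5].
  Check: interpolating c through the α_i gives m(x) = 3 + 5·x (degree < 2) with m(α_i) = c_i for every i, so c is indeed a codeword.


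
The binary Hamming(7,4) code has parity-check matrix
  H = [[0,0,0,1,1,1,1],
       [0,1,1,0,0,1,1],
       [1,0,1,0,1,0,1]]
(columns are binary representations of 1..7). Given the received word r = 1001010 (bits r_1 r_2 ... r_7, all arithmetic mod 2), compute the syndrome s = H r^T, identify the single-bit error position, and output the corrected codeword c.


s = (0, 1, 1)^T, error position = 3, corrected codeword c = 1011010

Compute s = H r^T mod 2 one row at a time:
  s_1 = 1 + 0 + 1 + 0 = 2 ≡ 0 (mod 2).
  s_2 = 0 + 0 + 1 + 0 = 1 ≡ 1 (mod 2).
  s_3 = 1 + 0 + 0 + 0 = 1 ≡ 1 (mod 2).
s = (0, 1, 1)^T — this equals column 3 of H (binary 011), so error is at position 3.
Correct: flip bit 3 of r = 1001010 to get c = 1011010.


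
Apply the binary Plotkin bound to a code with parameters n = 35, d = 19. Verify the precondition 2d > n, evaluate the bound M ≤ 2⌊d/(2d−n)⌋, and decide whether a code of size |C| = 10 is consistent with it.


Plotkin bound M ≤ 12; given |C| = 10 ≤ bound (satisfied).

Check applicability: 2d = 38, n = 35.
2d − n = 3 > 0, so Plotkin applies.
Compute d/(2d−n) = 19/3 ≈ 6.3333.
⌊d/(2d−n)⌋ = 6.
Plotkin bound: M ≤ 2·6 = 12.
Given |C| = 10, check: satisfied.
This |C| is below the Plotkin bound.


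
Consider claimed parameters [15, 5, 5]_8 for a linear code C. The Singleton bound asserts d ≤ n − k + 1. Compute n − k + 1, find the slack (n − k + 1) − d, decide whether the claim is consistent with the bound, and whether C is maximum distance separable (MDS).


Singleton RHS = n − k + 1 = 11, slack = 6, bound satisfied, not MDS.

Singleton bound: d ≤ n − k + 1.
Here n = 15, k = 5, so n − k + 1 = 11.
Given d = 5, check d ≤ 11: YES.
Slack = (n − k + 1) − d = 6.
The code is NOT MDS (slack = 6 > 0).
Description: the claimed parameters are [15, 5, 5]_8; such a code would be non-MDS.


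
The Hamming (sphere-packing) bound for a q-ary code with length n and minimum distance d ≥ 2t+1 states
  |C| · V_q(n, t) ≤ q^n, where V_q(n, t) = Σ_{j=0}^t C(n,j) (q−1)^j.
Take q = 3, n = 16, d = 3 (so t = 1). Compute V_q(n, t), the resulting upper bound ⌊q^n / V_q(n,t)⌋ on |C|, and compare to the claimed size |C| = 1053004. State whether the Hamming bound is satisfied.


V_q(n, t) = 33, q^n = 43046721, Hamming bound = 1304446, |C| = 1053004 ≤ bound (satisfied).

Step 1: Compute V_q(n, t) = Σ_{j=0}^1 C(n, j) (q−1)^j.
  j = 0: C(16,0)·(2)^0 = 1·1 = 1.
  j = 1: C(16,1)·(2)^1 = 16·2 = 32.
  V_q(n, t) = 1 + 32 = 33.
Step 2: q^n = 3^16 = 43046721.
Step 3: Hamming bound ⌊q^n / V_q(n,t)⌋ = ⌊43046721/33⌋ = 1304446.
Step 4: Compare |C| = 1053004 to 1304446: satisfied.
The claimed |C| lies below the Hamming bound.


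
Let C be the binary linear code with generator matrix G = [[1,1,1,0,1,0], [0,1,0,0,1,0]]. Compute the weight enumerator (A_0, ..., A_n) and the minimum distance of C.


Weight distribution: A_0 = 1, A_2 = 2, A_4 = 1. Minimum distance d = 2.

Enumerate all 2^2 = 4 messages m ∈ F_2^2.
For each, compute codeword c = mG in F_2^6, then tally its weight.
  m = 00 → c = 000000, weight = 0.
  m = 10 → c = 111010, weight = 4.
  m = 01 → c = 010010, weight = 2.
  m = 11 → c = 101000, weight = 2.
Tally weights:
  weight 0: 1 codewords.
  weight 2: 2 codewords.
  weight 4: 1 codewords.
Minimum distance d = smallest w > 0 with A_w > 0 = 2.
Sanity: Σ A_w = 4 = 2^2 = 4 ✓.


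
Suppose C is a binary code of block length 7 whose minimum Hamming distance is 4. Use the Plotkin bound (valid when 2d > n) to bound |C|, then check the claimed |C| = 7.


Plotkin bound M ≤ 8; given |C| = 7 ≤ bound (satisfied).

Check applicability: 2d = 8, n = 7.
2d − n = 1 > 0, so Plotkin applies.
Compute d/(2d−n) = 4/1 ≈ 4.0000.
⌊d/(2d−n)⌋ = 4.
Plotkin bound: M ≤ 2·4 = 8.
Given |C| = 7, check: satisfied.
This |C| is below the Plotkin bound.


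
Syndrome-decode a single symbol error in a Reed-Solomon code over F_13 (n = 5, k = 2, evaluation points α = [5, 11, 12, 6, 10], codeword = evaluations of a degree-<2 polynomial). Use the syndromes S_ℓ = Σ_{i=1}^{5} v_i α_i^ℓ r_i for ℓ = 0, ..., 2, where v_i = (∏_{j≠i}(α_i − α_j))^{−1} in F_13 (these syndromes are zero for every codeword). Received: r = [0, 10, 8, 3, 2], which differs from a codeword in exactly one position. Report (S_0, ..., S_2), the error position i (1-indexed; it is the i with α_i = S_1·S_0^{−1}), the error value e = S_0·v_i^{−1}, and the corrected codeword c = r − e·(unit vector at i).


S = (2, 9, 8), error at position 2, error magnitude e = 5, c = [0, 5, 8, 3, 2].

Step 1: column multipliers v_i = (∏_{j≠i}(α_i − α_j))^{−1} mod 13.
  i = 1 (α = 5): (5−11)(5−12)(5−6)(5−10) = (−6)·(−7)·(−1)·(−5) = 210 ≡ 2, so v_1 = 2^{−1} = 7 (mod 13).
  i = 2 (α = 11): (11−5)(11−12)(11−6)(11−10) = 6·(−1)·5·1 = −30 ≡ 9, so v_2 = 9^{−1} = 3 (mod 13).
  i = 3 (α = 12): (12−5)(12−11)(12−6)(12−10) = 7·1·6·2 = 84 ≡ 6, so v_3 = 6^{−1} = 11 (mod 13).
  i = 4 (α = 6): (6−5)(6−11)(6−12)(6−10) = 1·(−5)·(−6)·(−4) = −120 ≡ 10, so v_4 = 10^{−1} = 4 (mod 13).
  i = 5 (α = 10): (10−5)(10−11)(10−12)(10−6) = 5·(−1)·(−2)·4 = 40 ≡ 1, so v_5 = 1^{−1} = 1 (mod 13).
  v = [7, 3, 11, 4, 1].
Step 2: syndromes of r = [0, 10, 8, 3, 2] (all sums mod 13).
  S_0 = Σ v_i r_i = 7·0 + 3·10 + 11·8 + 4·3 + 1·2 = 132 ≡ 2.
  S_1 = Σ v_i α_i r_i = 7·5·0 + 3·11·10 + 11·12·8 + 4·6·3 + 1·10·2 = 1478 ≡ 9.
  α_i^2 mod 13 = [12, 4, 1, 10, 9].
  S_2 = Σ v_i α_i^2 r_i = 7·12·0 + 3·4·10 + 11·1·8 + 4·10·3 + 1·9·2 = 346 ≡ 8.
  S = (2, 9, 8) ≠ 0, so r is not a codeword (an error is present).
Step 3: locate the error. For a single error e at position i, S_ℓ = v_i·e·α_i^ℓ, so α_err = S_1/S_0.
  S_0^{−1} = 2^{−1} = 7 (mod 13), so α_err = 9·7 = 63 ≡ 11 = α_2. Error position i = 2.
  Consistency check: S_2/S_1 = 8·3 = 24 ≡ 11 = α_err ✓ (single-error assumption holds).
Step 4: error magnitude e = S_0/v_2 = S_0·∏_{j≠2}(α_2 − α_j) = 2·9 = 18 ≡ 5 (mod 13).
Step 5: correct position 2: c_2 = r_2 − e = 10 − 5 ≡ 5 (mod 13). Hence c = [0, 5, 8, 3, 2].
  Check: interpolating c through the α_i gives m(x) = 11 + 3·x (degree < 2) with m(α_i) = c_i for every i, so c is indeed a codeword.


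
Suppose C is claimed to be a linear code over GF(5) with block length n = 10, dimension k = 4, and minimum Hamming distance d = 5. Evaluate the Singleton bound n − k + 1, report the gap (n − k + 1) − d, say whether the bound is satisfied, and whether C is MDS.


Singleton RHS = n − k + 1 = 7, slack = 2, bound satisfied, not MDS.

Singleton bound: d ≤ n − k + 1.
Here n = 10, k = 4, so n − k + 1 = 7.
Given d = 5, check d ≤ 7: YES.
Slack = (n − k + 1) − d = 2.
The code is NOT MDS (slack = 2 > 0).
Description: the claimed parameters are [10, 4, 5]_5; such a code would be non-MDS.


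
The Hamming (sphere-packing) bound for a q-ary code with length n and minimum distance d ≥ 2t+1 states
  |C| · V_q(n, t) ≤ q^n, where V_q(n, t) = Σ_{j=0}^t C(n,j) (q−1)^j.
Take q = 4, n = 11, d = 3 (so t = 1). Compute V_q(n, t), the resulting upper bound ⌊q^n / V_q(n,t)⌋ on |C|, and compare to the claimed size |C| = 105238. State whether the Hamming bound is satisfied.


V_q(n, t) = 34, q^n = 4194304, Hamming bound = 123361, |C| = 105238 ≤ bound (satisfied).

Step 1: Compute V_q(n, t) = Σ_{j=0}^1 C(n, j) (q−1)^j.
  j = 0: C(11,0)·(3)^0 = 1·1 = 1.
  j = 1: C(11,1)·(3)^1 = 11·3 = 33.
  V_q(n, t) = 1 + 33 = 34.
Step 2: q^n = 4^11 = 4194304.
Step 3: Hamming bound ⌊q^n / V_q(n,t)⌋ = ⌊4194304/34⌋ = 123361.
Step 4: Compare |C| = 105238 to 123361: satisfied.
The claimed |C| lies below the Hamming bound.


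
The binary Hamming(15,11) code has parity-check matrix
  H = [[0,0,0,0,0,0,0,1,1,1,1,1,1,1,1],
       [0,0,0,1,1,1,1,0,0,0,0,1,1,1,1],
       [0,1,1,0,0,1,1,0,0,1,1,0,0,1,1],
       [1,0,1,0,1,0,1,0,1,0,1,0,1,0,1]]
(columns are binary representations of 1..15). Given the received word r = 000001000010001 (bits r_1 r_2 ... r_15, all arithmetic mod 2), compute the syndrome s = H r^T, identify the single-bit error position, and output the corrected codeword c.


s = (0, 0, 1, 0)^T, error position = 2, corrected codeword c = 010001000010001

Compute s = H r^T mod 2 one row at a time:
  s_1 = 0 + 0 + 0 + 1 + 0 + 0 + 0 + 1 = 2 ≡ 0 (mod 2).
  s_2 = 0 + 0 + 1 + 0 + 0 + 0 + 0 + 1 = 2 ≡ 0 (mod 2).
  s_3 = 0 + 0 + 1 + 0 + 0 + 1 + 0 + 1 = 3 ≡ 1 (mod 2).
  s_4 = 0 + 0 + 0 + 0 + 0 + 1 + 0 + 1 = 2 ≡ 0 (mod 2).
s = (0, 0, 1, 0)^T — this equals column 2 of H (binary 0010), so error is at position 2.
Correct: flip bit 2 of r = 000001000010001 to get c = 010001000010001.


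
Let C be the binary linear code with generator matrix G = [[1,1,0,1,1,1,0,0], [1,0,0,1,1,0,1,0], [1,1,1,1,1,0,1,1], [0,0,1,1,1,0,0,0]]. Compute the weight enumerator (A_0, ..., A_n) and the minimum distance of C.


Weight distribution: A_0 = 1, A_3 = 5, A_4 = 5, A_5 = 2, A_6 = 2, A_7 = 1. Minimum distance d = 3.

Enumerate all 2^4 = 16 messages m ∈ F_2^4.
For each, compute codeword c = mG in F_2^8, then tally its weight.
  m = 0000 → c = 00000000, weight = 0.
  m = 1000 → c = 11011100, weight = 5.
  m = 0100 → c = 10011010, weight = 4.
  m = 1100 → c = 01000110, weight = 3.
  m = 0010 → c = 11111011, weight = 7.
  m = 1010 → c = 00100111, weight = 4.
  m = 0110 → c = 01100001, weight = 3.
  m = 1110 → c = 10111101, weight = 6.
  m = 0001 → c = 00111000, weight = 3.
  m = 1001 → c = 11100100, weight = 4.
  m = 0101 → c = 10100010, weight = 3.
  m = 1101 → c = 01111110, weight = 6.
  m = 0011 → c = 11000011, weight = 4.
  m = 1011 → c = 00011111, weight = 5.
  m = 0111 → c = 01011001, weight = 4.
  m = 1111 → c = 10000101, weight = 3.
Tally weights:
  weight 0: 1 codewords.
  weight 3: 5 codewords.
  weight 4: 5 codewords.
  weight 5: 2 codewords.
  weight 6: 2 codewords.
  weight 7: 1 codewords.
Minimum distance d = smallest w > 0 with A_w > 0 = 3.
Sanity: Σ A_w = 16 = 2^4 = 16 ✓.


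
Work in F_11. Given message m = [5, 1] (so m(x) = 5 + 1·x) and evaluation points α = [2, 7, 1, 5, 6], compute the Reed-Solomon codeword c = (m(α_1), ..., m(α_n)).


c = [7, 1, 6, 10, 0]

Message polynomial: m(x) = 5 + 1·x (mod 11).
For each evaluation point α_i, compute m(α_i) mod 11:
  α_1 = 2: Horner steps 1 → 7, so m(2) = 7.
  α_2 = 7: Horner steps 1 → 1, so m(7) = 1.
  α_3 = 1: Horner steps 1 → 6, so m(1) = 6.
  α_4 = 5: Horner steps 1 → 10, so m(5) = 10.
  α_5 = 6: Horner steps 1 → 0, so m(6) = 0.
Codeword c = [7, 1, 6, 10, 0] ∈ F_11^5.


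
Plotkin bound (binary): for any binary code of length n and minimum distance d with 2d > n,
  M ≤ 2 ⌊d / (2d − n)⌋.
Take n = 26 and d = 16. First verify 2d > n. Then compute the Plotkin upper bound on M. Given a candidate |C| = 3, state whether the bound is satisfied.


Plotkin bound M ≤ 4; given |C| = 3 ≤ bound (satisfied).

Check applicability: 2d = 32, n = 26.
2d − n = 6 > 0, so Plotkin applies.
Compute d/(2d−n) = 16/6 ≈ 2.6667.
⌊d/(2d−n)⌋ = 2.
Plotkin bound: M ≤ 2·2 = 4.
Given |C| = 3, check: satisfied.
This |C| is below the Plotkin bound.


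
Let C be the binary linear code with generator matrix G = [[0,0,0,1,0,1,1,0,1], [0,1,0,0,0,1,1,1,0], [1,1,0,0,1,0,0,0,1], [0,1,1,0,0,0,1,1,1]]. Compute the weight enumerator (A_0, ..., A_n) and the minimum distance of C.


Weight distribution: A_0 = 1, A_3 = 2, A_4 = 5, A_5 = 4, A_6 = 2, A_7 = 2. Minimum distance d = 3.

Enumerate all 2^4 = 16 messages m ∈ F_2^4.
For each, compute codeword c = mG in F_2^9, then tally its weight.
  m = 0000 → c = 000000000, weight = 0.
  m = 1000 → c = 000101101, weight = 4.
  m = 0100 → c = 010001110, weight = 4.
  m = 1100 → c = 010100011, weight = 4.
  m = 0010 → c = 110010001, weight = 4.
  m = 1010 → c = 110111100, weight = 6.
  m = 0110 → c = 100011111, weight = 6.
  m = 1110 → c = 100110010, weight = 4.
  m = 0001 → c = 011000111, weight = 5.
  m = 1001 → c = 011101010, weight = 5.
  m = 0101 → c = 001001001, weight = 3.
  m = 1101 → c = 001100100, weight = 3.
  m = 0011 → c = 101010110, weight = 5.
  m = 1011 → c = 101111011, weight = 7.
  m = 0111 → c = 111011000, weight = 5.
  m = 1111 → c = 111110101, weight = 7.
Tally weights:
  weight 0: 1 codewords.
  weight 3: 2 codewords.
  weight 4: 5 codewords.
  weight 5: 4 codewords.
  weight 6: 2 codewords.
  weight 7: 2 codewords.
Minimum distance d = smallest w > 0 with A_w > 0 = 3.
Sanity: Σ A_w = 16 = 2^4 = 16 ✓.


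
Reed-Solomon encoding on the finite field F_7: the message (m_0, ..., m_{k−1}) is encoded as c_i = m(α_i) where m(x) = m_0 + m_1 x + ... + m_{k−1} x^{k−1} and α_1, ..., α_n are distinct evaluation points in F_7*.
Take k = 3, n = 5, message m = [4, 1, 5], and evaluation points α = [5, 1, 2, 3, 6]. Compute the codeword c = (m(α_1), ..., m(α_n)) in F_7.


c = [1, 3, 5, 3, 1]

Message polynomial: m(x) = 4 + 1·x + 5·x^2 (mod 7).
For each evaluation point α_i, compute m(α_i) mod 7:
  α_1 = 5: Horner steps 5 → 5 → 1, so m(5) = 1.
  α_2 = 1: Horner steps 5 → 6 → 3, so m(1) = 3.
  α_3 = 2: Horner steps 5 → 4 → 5, so m(2) = 5.
  α_4 = 3: Horner steps 5 → 2 → 3, so m(3) = 3.
  α_5 = 6: Horner steps 5 → 3 → 1, so m(6) = 1.
Codeword c = [1, 3, 5, 3, 1] ∈ F_7^5.


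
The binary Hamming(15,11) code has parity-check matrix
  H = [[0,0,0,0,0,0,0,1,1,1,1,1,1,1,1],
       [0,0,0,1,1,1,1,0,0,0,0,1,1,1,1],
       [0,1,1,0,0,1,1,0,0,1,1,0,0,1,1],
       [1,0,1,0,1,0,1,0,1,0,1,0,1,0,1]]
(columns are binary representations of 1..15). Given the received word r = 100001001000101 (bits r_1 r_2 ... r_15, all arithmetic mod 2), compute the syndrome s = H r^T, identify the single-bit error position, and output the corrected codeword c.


s = (1, 1, 0, 0)^T, error position = 12, corrected codeword c = 100001001001101

Compute s = H r^T mod 2 one row at a time:
  s_1 = 0 + 1 + 0 + 0 + 0 + 1 + 0 + 1 = 3 ≡ 1 (mod 2).
  s_2 = 0 + 0 + 1 + 0 + 0 + 1 + 0 + 1 = 3 ≡ 1 (mod 2).
  s_3 = 0 + 0 + 1 + 0 + 0 + 0 + 0 + 1 = 2 ≡ 0 (mod 2).
  s_4 = 1 + 0 + 0 + 0 + 1 + 0 + 1 + 1 = 4 ≡ 0 (mod 2).
s = (1, 1, 0, 0)^T — this equals column 12 of H (binary 1100), so error is at position 12.
Correct: flip bit 12 of r = 100001001000101 to get c = 100001001001101.


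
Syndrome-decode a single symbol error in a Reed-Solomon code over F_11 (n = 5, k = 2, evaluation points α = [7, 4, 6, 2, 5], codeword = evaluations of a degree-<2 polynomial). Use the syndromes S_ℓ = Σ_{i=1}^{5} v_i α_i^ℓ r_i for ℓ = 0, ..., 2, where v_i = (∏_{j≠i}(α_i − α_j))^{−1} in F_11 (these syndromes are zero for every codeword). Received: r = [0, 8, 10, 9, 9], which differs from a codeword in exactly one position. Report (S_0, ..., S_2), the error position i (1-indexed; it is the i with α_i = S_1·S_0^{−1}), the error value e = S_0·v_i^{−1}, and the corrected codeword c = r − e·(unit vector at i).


S = (8, 5, 10), error at position 4, error magnitude e = 3, c = [0, 8, 10, 6, 9].

Step 1: column multipliers v_i = (∏_{j≠i}(α_i − α_j))^{−1} mod 11.
  i = 1 (α = 7): (7−4)(7−6)(7−2)(7−5) = 3·1·5·2 = 30 ≡ 8, so v_1 = 8^{−1} = 7 (mod 11).
  i = 2 (α = 4): (4−7)(4−6)(4−2)(4−5) = (−3)·(−2)·2·(−1) = −12 ≡ 10, so v_2 = 10^{−1} = 10 (mod 11).
  i = 3 (α = 6): (6−7)(6−4)(6−2)(6−5) = (−1)·2·4·1 = −8 ≡ 3, so v_3 = 3^{−1} = 4 (mod 11).
  i = 4 (α = 2): (2−7)(2−4)(2−6)(2−5) = (−5)·(−2)·(−4)·(−3) = 120 ≡ 10, so v_4 = 10^{−1} = 10 (mod 11).
  i = 5 (α = 5): (5−7)(5−4)(5−6)(5−2) = (−2)·1·(−1)·3 = 6 ≡ 6, so v_5 = 6^{−1} = 2 (mod 11).
  v = [7, 10, 4, 10, 2].
Step 2: syndromes of r = [0, 8, 10, 9, 9] (all sums mod 11).
  S_0 = Σ v_i r_i = 7·0 + 10·8 + 4·10 + 10·9 + 2·9 = 228 ≡ 8.
  S_1 = Σ v_i α_i r_i = 7·7·0 + 10·4·8 + 4·6·10 + 10·2·9 + 2·5·9 = 830 ≡ 5.
  α_i^2 mod 11 = [5, 5, 3, 4, 3].
  S_2 = Σ v_i α_i^2 r_i = 7·5·0 + 10·5·8 + 4·3·10 + 10·4·9 + 2·3·9 = 934 ≡ 10.
  S = (8, 5, 10) ≠ 0, so r is not a codeword (an error is present).
Step 3: locate the error. For a single error e at position i, S_ℓ = v_i·e·α_i^ℓ, so α_err = S_1/S_0.
  S_0^{−1} = 8^{−1} = 7 (mod 11), so α_err = 5·7 = 35 ≡ 2 = α_4. Error position i = 4.
  Consistency check: S_2/S_1 = 10·9 = 90 ≡ 2 = α_err ✓ (single-error assumption holds).
Step 4: error magnitude e = S_0/v_4 = S_0·∏_{j≠4}(α_4 − α_j) = 8·10 = 80 ≡ 3 (mod 11).
Step 5: correct position 4: c_4 = r_4 − e = 9 − 3 ≡ 6 (mod 11). Hence c = [0, 8, 10, 6, 9].
  Check: interpolating c through the α_i gives m(x) = 4 + 1·x (degree < 2) with m(α_i) = c_i for every i, so c is indeed a codeword.


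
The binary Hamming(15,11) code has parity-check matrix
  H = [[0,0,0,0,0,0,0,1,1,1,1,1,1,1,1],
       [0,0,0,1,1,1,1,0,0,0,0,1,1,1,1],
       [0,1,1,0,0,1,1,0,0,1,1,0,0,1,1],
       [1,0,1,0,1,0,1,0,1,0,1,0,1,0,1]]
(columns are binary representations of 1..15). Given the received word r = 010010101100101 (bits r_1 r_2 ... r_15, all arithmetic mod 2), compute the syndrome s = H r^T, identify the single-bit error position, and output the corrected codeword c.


s = (0, 0, 0, 1)^T, error position = 1, corrected codeword c = 110010101100101

Compute s = H r^T mod 2 one row at a time:
  s_1 = 0 + 1 + 1 + 0 + 0 + 1 + 0 + 1 = 4 ≡ 0 (mod 2).
  s_2 = 0 + 1 + 0 + 1 + 0 + 1 + 0 + 1 = 4 ≡ 0 (mod 2).
  s_3 = 1 + 0 + 0 + 1 + 1 + 0 + 0 + 1 = 4 ≡ 0 (mod 2).
  s_4 = 0 + 0 + 1 + 1 + 1 + 0 + 1 + 1 = 5 ≡ 1 (mod 2).
s = (0, 0, 0, 1)^T — this equals column 1 of H (binary 0001), so error is at position 1.
Correct: flip bit 1 of r = 010010101100101 to get c = 110010101100101.


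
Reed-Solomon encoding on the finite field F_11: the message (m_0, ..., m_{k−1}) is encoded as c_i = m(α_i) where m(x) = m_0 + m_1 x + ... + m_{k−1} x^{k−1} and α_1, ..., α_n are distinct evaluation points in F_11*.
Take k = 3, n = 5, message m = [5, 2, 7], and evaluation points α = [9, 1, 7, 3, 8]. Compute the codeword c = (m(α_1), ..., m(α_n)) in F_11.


c = [7, 3, 10, 8, 7]

Message polynomial: m(x) = 5 + 2·x + 7·x^2 (mod 11).
For each evaluation point α_i, compute m(α_i) mod 11:
  α_1 = 9: Horner steps 7 → 10 → 7, so m(9) = 7.
  α_2 = 1: Horner steps 7 → 9 → 3, so m(1) = 3.
  α_3 = 7: Horner steps 7 → 7 → 10, so m(7) = 10.
  α_4 = 3: Horner steps 7 → 1 → 8, so m(3) = 8.
  α_5 = 8: Horner steps 7 → 3 → 7, so m(8) = 7.
Codeword c = [7, 3, 10, 8, 7] ∈ F_11^5.


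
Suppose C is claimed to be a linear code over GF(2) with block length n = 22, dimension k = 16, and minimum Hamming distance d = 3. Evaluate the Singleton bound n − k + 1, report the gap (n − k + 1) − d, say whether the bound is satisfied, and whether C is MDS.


Singleton RHS = n − k + 1 = 7, slack = 4, bound satisfied, not MDS.

Singleton bound: d ≤ n − k + 1.
Here n = 22, k = 16, so n − k + 1 = 7.
Given d = 3, check d ≤ 7: YES.
Slack = (n − k + 1) − d = 4.
The code is NOT MDS (slack = 4 > 0).
Description: the claimed parameters are [22, 16, 3]_2; such a code would be non-MDS.


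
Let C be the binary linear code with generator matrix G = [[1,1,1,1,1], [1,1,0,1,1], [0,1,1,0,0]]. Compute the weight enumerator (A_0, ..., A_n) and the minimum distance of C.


Weight distribution: A_0 = 1, A_1 = 2, A_2 = 1, A_3 = 1, A_4 = 2, A_5 = 1. Minimum distance d = 1.

Enumerate all 2^3 = 8 messages m ∈ F_2^3.
For each, compute codeword c = mG in F_2^5, then tally its weight.
  m = 000 → c = 00000, weight = 0.
  m = 100 → c = 11111, weight = 5.
  m = 010 → c = 11011, weight = 4.
  m = 110 → c = 00100, weight = 1.
  m = 001 → c = 01100, weight = 2.
  m = 101 → c = 10011, weight = 3.
  m = 011 → c = 10111, weight = 4.
  m = 111 → c = 01000, weight = 1.
Tally weights:
  weight 0: 1 codewords.
  weight 1: 2 codewords.
  weight 2: 1 codewords.
  weight 3: 1 codewords.
  weight 4: 2 codewords.
  weight 5: 1 codewords.
Minimum distance d = smallest w > 0 with A_w > 0 = 1.
Sanity: Σ A_w = 8 = 2^3 = 8 ✓.


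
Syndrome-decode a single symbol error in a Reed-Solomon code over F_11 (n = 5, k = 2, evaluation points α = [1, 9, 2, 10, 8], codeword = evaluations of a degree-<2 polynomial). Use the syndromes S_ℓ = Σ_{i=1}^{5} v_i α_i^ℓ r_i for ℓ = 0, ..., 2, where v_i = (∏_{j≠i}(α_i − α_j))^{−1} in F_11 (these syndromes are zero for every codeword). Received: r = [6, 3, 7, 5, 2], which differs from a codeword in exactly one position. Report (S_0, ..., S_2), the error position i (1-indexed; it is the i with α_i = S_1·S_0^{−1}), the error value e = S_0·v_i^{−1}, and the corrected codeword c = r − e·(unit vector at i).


S = (1, 10, 1), error at position 4, error magnitude e = 1, c = [6, 3, 7, 4, 2].

Step 1: column multipliers v_i = (∏_{j≠i}(α_i − α_j))^{−1} mod 11.
  i = 1 (α = 1): (1−9)(1−2)(1−10)(1−8) = (−8)·(−1)·(−9)·(−7) = 504 ≡ 9, so v_1 = 9^{−1} = 5 (mod 11).
  i = 2 (α = 9): (9−1)(9−2)(9−10)(9−8) = 8·7·(−1)·1 = −56 ≡ 10, so v_2 = 10^{−1} = 10 (mod 11).
  i = 3 (α = 2): (2−1)(2−9)(2−10)(2−8) = 1·(−7)·(−8)·(−6) = −336 ≡ 5, so v_3 = 5^{−1} = 9 (mod 11).
  i = 4 (α = 10): (10−1)(10−9)(10−2)(10−8) = 9·1·8·2 = 144 ≡ 1, so v_4 = 1^{−1} = 1 (mod 11).
  i = 5 (α = 8): (8−1)(8−9)(8−2)(8−10) = 7·(−1)·6·(−2) = 84 ≡ 7, so v_5 = 7^{−1} = 8 (mod 11).
  v = [5, 10, 9, 1, 8].
Step 2: syndromes of r = [6, 3, 7, 5, 2] (all sums mod 11).
  S_0 = Σ v_i r_i = 5·6 + 10·3 + 9·7 + 1·5 + 8·2 = 144 ≡ 1.
  S_1 = Σ v_i α_i r_i = 5·1·6 + 10·9·3 + 9·2·7 + 1·10·5 + 8·8·2 = 604 ≡ 10.
  α_i^2 mod 11 = [1, 4, 4, 1, 9].
  S_2 = Σ v_i α_i^2 r_i = 5·1·6 + 10·4·3 + 9·4·7 + 1·1·5 + 8·9·2 = 551 ≡ 1.
  S = (1, 10, 1) ≠ 0, so r is not a codeword (an error is present).
Step 3: locate the error. For a single error e at position i, S_ℓ = v_i·e·α_i^ℓ, so α_err = S_1/S_0.
  S_0^{−1} = 1^{−1} = 1 (mod 11), so α_err = 10·1 = 10 ≡ 10 = α_4. Error position i = 4.
  Consistency check: S_2/S_1 = 1·10 = 10 ≡ 10 = α_err ✓ (single-error assumption holds).
Step 4: error magnitude e = S_0/v_4 = S_0·∏_{j≠4}(α_4 − α_j) = 1·1 = 1 ≡ 1 (mod 11).
Step 5: correct position 4: c_4 = r_4 − e = 5 − 1 ≡ 4 (mod 11). Hence c = [6, 3, 7, 4, 2].
  Check: interpolating c through the α_i gives m(x) = 5 + 1·x (degree < 2) with m(α_i) = c_i for every i, so c is indeed a codeword.


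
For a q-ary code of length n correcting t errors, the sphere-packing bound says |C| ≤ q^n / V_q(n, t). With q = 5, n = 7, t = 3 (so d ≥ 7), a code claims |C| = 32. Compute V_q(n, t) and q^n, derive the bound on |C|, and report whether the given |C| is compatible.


V_q(n, t) = 2605, q^n = 78125, Hamming bound = 29, |C| = 32 > bound (violated).

Step 1: Compute V_q(n, t) = Σ_{j=0}^3 C(n, j) (q−1)^j.
  j = 0: C(7,0)·(4)^0 = 1·1 = 1.
  j = 1: C(7,1)·(4)^1 = 7·4 = 28.
  j = 2: C(7,2)·(4)^2 = 21·16 = 336.
  j = 3: C(7,3)·(4)^3 = 35·64 = 2240.
  V_q(n, t) = 1 + 28 + 336 + 2240 = 2605.
Step 2: q^n = 5^7 = 78125.
Step 3: Hamming bound ⌊q^n / V_q(n,t)⌋ = ⌊78125/2605⌋ = 29.
Step 4: Compare |C| = 32 to 29: violated.
The claimed |C| lies above the Hamming bound, so no 5-ary code of length 7 with d ≥ 7 can have 32 codewords.


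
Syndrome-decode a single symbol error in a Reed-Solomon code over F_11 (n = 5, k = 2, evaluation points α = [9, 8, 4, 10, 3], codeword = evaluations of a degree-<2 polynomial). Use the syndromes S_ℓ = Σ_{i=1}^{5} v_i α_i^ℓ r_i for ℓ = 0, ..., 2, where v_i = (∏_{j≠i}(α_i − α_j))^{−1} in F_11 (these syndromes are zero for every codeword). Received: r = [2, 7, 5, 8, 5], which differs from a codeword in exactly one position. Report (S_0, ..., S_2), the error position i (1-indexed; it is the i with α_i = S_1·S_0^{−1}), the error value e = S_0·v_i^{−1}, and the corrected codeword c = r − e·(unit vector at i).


S = (6, 7, 10), error at position 5, error magnitude e = 6, c = [2, 7, 5, 8, 10].

Step 1: column multipliers v_i = (∏_{j≠i}(α_i − α_j))^{−1} mod 11.
  i = 1 (α = 9): (9−8)(9−4)(9−10)(9−3) = 1·5·(−1)·6 = −30 ≡ 3, so v_1 = 3^{−1} = 4 (mod 11).
  i = 2 (α = 8): (8−9)(8−4)(8−10)(8−3) = (−1)·4·(−2)·5 = 40 ≡ 7, so v_2 = 7^{−1} = 8 (mod 11).
  i = 3 (α = 4): (4−9)(4−8)(4−10)(4−3) = (−5)·(−4)·(−6)·1 = −120 ≡ 1, so v_3 = 1^{−1} = 1 (mod 11).
  i = 4 (α = 10): (10−9)(10−8)(10−4)(10−3) = 1·2·6·7 = 84 ≡ 7, so v_4 = 7^{−1} = 8 (mod 11).
  i = 5 (α = 3): (3−9)(3−8)(3−4)(3−10) = (−6)·(−5)·(−1)·(−7) = 210 ≡ 1, so v_5 = 1^{−1} = 1 (mod 11).
  v = [4, 8, 1, 8, 1].
Step 2: syndromes of r = [2, 7, 5, 8, 5] (all sums mod 11).
  S_0 = Σ v_i r_i = 4·2 + 8·7 + 1·5 + 8·8 + 1·5 = 138 ≡ 6.
  S_1 = Σ v_i α_i r_i = 4·9·2 + 8·8·7 + 1·4·5 + 8·10·8 + 1·3·5 = 1195 ≡ 7.
  α_i^2 mod 11 = [4, 9, 5, 1, 9].
  S_2 = Σ v_i α_i^2 r_i = 4·4·2 + 8·9·7 + 1·5·5 + 8·1·8 + 1·9·5 = 670 ≡ 10.
  S = (6, 7, 10) ≠ 0, so r is not a codeword (an error is present).
Step 3: locate the error. For a single error e at position i, S_ℓ = v_i·e·α_i^ℓ, so α_err = S_1/S_0.
  S_0^{−1} = 6^{−1} = 2 (mod 11), so α_err = 7·2 = 14 ≡ 3 = α_5. Error position i = 5.
  Consistency check: S_2/S_1 = 10·8 = 80 ≡ 3 = α_err ✓ (single-error assumption holds).
Step 4: error magnitude e = S_0/v_5 = S_0·∏_{j≠5}(α_5 − α_j) = 6·1 = 6 ≡ 6 (mod 11).
Step 5: correct position 5: c_5 = r_5 − e = 5 − 6 ≡ 10 (mod 11). Hence c = [2, 7, 5, 8, 10].
  Check: interpolating c through the α_i gives m(x) = 3 + 6·x (degree < 2) with m(α_i) = c_i for every i, so c is indeed a codeword.


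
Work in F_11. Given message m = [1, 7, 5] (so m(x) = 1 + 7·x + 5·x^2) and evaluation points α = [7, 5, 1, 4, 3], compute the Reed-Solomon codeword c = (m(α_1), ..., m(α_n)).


c = [9, 7, 2, 10, 1]

Message polynomial: m(x) = 1 + 7·x + 5·x^2 (mod 11).
For each evaluation point α_i, compute m(α_i) mod 11:
  α_1 = 7: Horner steps 5 → 9 → 9, so m(7) = 9.
  α_2 = 5: Horner steps 5 → 10 → 7, so m(5) = 7.
  α_3 = 1: Horner steps 5 → 1 → 2, so m(1) = 2.
  α_4 = 4: Horner steps 5 → 5 → 10, so m(4) = 10.
  α_5 = 3: Horner steps 5 → 0 → 1, so m(3) = 1.
Codeword c = [9, 7, 2, 10, 1] ∈ F_11^5.


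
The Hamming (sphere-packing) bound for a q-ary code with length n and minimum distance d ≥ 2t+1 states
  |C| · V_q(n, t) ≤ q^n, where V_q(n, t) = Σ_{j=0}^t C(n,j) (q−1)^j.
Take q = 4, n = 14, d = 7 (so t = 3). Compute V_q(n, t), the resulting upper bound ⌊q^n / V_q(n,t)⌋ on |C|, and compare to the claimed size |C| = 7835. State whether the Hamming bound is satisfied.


V_q(n, t) = 10690, q^n = 268435456, Hamming bound = 25110, |C| = 7835 ≤ bound (satisfied).

Step 1: Compute V_q(n, t) = Σ_{j=0}^3 C(n, j) (q−1)^j.
  j = 0: C(14,0)·(3)^0 = 1·1 = 1.
  j = 1: C(14,1)·(3)^1 = 14·3 = 42.
  j = 2: C(14,2)·(3)^2 = 91·9 = 819.
  j = 3: C(14,3)·(3)^3 = 364·27 = 9828.
  V_q(n, t) = 1 + 42 + 819 + 9828 = 10690.
Step 2: q^n = 4^14 = 268435456.
Step 3: Hamming bound ⌊q^n / V_q(n,t)⌋ = ⌊268435456/10690⌋ = 25110.
Step 4: Compare |C| = 7835 to 25110: satisfied.
The claimed |C| lies below the Hamming bound.


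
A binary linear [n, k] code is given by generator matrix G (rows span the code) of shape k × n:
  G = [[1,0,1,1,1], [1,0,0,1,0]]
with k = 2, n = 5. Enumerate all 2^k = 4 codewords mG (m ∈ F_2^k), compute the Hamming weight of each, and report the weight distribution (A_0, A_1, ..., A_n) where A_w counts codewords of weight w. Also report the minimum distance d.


Weight distribution: A_0 = 1, A_2 = 2, A_4 = 1. Minimum distance d = 2.

Enumerate all 2^2 = 4 messages m ∈ F_2^2.
For each, compute codeword c = mG in F_2^5, then tally its weight.
  m = 00 → c = 00000, weight = 0.
  m = 10 → c = 10111, weight = 4.
  m = 01 → c = 10010, weight = 2.
  m = 11 → c = 00101, weight = 2.
Tally weights:
  weight 0: 1 codewords.
  weight 2: 2 codewords.
  weight 4: 1 codewords.
Minimum distance d = smallest w > 0 with A_w > 0 = 2.
Sanity: Σ A_w = 4 = 2^2 = 4 ✓.


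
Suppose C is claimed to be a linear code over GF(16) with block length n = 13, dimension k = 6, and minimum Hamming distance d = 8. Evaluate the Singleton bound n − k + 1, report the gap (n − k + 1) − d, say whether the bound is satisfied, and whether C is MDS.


Singleton RHS = n − k + 1 = 8, slack = 0, bound satisfied, MDS.

Singleton bound: d ≤ n − k + 1.
Here n = 13, k = 6, so n − k + 1 = 8.
Given d = 8, check d ≤ 8: YES.
Slack = (n − k + 1) − d = 0.
The code is MDS (slack = 0).
Description: the claimed parameters are [13, 6, 8]_16; such a code would be MDS (meets Singleton bound).


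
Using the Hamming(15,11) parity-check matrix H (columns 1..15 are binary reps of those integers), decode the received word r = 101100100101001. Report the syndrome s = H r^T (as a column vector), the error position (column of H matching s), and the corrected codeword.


s = (1, 0, 0, 0)^T, error position = 8, corrected codeword c = 101100110101001

Compute s = H r^T mod 2 one row at a time:
  s_1 = 0 + 0 + 1 + 0 + 1 + 0 + 0 + 1 = 3 ≡ 1 (mod 2).
  s_2 = 1 + 0 + 0 + 1 + 1 + 0 + 0 + 1 = 4 ≡ 0 (mod 2).
  s_3 = 0 + 1 + 0 + 1 + 1 + 0 + 0 + 1 = 4 ≡ 0 (mod 2).
  s_4 = 1 + 1 + 0 + 1 + 0 + 0 + 0 + 1 = 4 ≡ 0 (mod 2).
s = (1, 0, 0, 0)^T — this equals column 8 of H (binary 1000), so error is at position 8.
Correct: flip bit 8 of r = 101100100101001 to get c = 101100110101001.


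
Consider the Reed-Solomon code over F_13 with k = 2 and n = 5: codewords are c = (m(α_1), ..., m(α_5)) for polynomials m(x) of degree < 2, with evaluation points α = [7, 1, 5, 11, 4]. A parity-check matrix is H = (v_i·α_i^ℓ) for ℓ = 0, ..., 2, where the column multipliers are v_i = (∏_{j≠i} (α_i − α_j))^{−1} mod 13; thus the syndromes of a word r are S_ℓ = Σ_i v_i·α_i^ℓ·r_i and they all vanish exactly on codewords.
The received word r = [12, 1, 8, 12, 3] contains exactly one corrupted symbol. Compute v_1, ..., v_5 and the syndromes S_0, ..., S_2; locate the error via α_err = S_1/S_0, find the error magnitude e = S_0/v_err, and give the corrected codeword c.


S = (6, 3, 8), error at position 1, error magnitude e = 7, c = [5, 1, 8, 12, 3].

Step 1: column multipliers v_i = (∏_{j≠i}(α_i − α_j))^{−1} mod 13.
  i = 1 (α = 7): (7−1)(7−5)(7−11)(7−4) = 6·2·(−4)·3 = −144 ≡ 12, so v_1 = 12^{−1} = 12 (mod 13).
  i = 2 (α = 1): (1−7)(1−5)(1−11)(1−4) = (−6)·(−4)·(−10)·(−3) = 720 ≡ 5, so v_2 = 5^{−1} = 8 (mod 13).
  i = 3 (α = 5): (5−7)(5−1)(5−11)(5−4) = (−2)·4·(−6)·1 = 48 ≡ 9, so v_3 = 9^{−1} = 3 (mod 13).
  i = 4 (α = 11): (11−7)(11−1)(11−5)(11−4) = 4·10·6·7 = 1680 ≡ 3, so v_4 = 3^{−1} = 9 (mod 13).
  i = 5 (α = 4): (4−7)(4−1)(4−5)(4−11) = (−3)·3·(−1)·(−7) = −63 ≡ 2, so v_5 = 2^{−1} = 7 (mod 13).
  v = [12, 8, 3, 9, 7].
Step 2: syndromes of r = [12, 1, 8, 12, 3] (all sums mod 13).
  S_0 = Σ v_i r_i = 12·12 + 8·1 + 3·8 + 9·12 + 7·3 = 305 ≡ 6.
  S_1 = Σ v_i α_i r_i = 12·7·12 + 8·1·1 + 3·5·8 + 9·11·12 + 7·4·3 = 2408 ≡ 3.
  α_i^2 mod 13 = [10, 1, 12, 4, 3].
  S_2 = Σ v_i α_i^2 r_i = 12·10·12 + 8·1·1 + 3·12·8 + 9·4·12 + 7·3·3 = 2231 ≡ 8.
  S = (6, 3, 8) ≠ 0, so r is not a codeword (an error is present).
Step 3: locate the error. For a single error e at position i, S_ℓ = v_i·e·α_i^ℓ, so α_err = S_1/S_0.
  S_0^{−1} = 6^{−1} = 11 (mod 13), so α_err = 3·11 = 33 ≡ 7 = α_1. Error position i = 1.
  Consistency check: S_2/S_1 = 8·9 = 72 ≡ 7 = α_err ✓ (single-error assumption holds).
Step 4: error magnitude e = S_0/v_1 = S_0·∏_{j≠1}(α_1 − α_j) = 6·12 = 72 ≡ 7 (mod 13).
Step 5: correct position 1: c_1 = r_1 − e = 12 − 7 ≡ 5 (mod 13). Hence c = [5, 1, 8, 12, 3].
  Check: interpolating c through the α_i gives m(x) = 9 + 5·x (degree < 2) with m(α_i) = c_i for every i, so c is indeed a codeword.


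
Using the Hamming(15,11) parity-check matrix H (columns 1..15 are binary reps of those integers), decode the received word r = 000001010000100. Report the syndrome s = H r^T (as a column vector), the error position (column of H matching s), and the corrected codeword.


s = (0, 0, 1, 1)^T, error position = 3, corrected codeword c = 001001010000100

Compute s = H r^T mod 2 one row at a time:
  s_1 = 1 + 0 + 0 + 0 + 0 + 1 + 0 + 0 = 2 ≡ 0 (mod 2).
  s_2 = 0 + 0 + 1 + 0 + 0 + 1 + 0 + 0 = 2 ≡ 0 (mod 2).
  s_3 = 0 + 0 + 1 + 0 + 0 + 0 + 0 + 0 = 1 ≡ 1 (mod 2).
  s_4 = 0 + 0 + 0 + 0 + 0 + 0 + 1 + 0 = 1 ≡ 1 (mod 2).
s = (0, 0, 1, 1)^T — this equals column 3 of H (binary 0011), so error is at position 3.
Correct: flip bit 3 of r = 000001010000100 to get c = 001001010000100.


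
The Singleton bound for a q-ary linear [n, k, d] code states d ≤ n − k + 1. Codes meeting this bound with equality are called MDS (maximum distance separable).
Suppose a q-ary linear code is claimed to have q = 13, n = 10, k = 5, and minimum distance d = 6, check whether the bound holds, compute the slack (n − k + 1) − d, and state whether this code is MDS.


Singleton RHS = n − k + 1 = 6, slack = 0, bound satisfied, MDS.

Singleton bound: d ≤ n − k + 1.
Here n = 10, k = 5, so n − k + 1 = 6.
Given d = 6, check d ≤ 6: YES.
Slack = (n − k + 1) − d = 0.
The code is MDS (slack = 0).
Description: the claimed parameters are [10, 5, 6]_13; such a code would be MDS (meets Singleton bound).


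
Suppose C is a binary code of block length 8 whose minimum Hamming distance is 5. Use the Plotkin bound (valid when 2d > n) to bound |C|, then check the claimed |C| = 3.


Plotkin bound M ≤ 4; given |C| = 3 ≤ bound (satisfied).

Check applicability: 2d = 10, n = 8.
2d − n = 2 > 0, so Plotkin applies.
Compute d/(2d−n) = 5/2 ≈ 2.5000.
⌊d/(2d−n)⌋ = 2.
Plotkin bound: M ≤ 2·2 = 4.
Given |C| = 3, check: satisfied.
This |C| is below the Plotkin bound.


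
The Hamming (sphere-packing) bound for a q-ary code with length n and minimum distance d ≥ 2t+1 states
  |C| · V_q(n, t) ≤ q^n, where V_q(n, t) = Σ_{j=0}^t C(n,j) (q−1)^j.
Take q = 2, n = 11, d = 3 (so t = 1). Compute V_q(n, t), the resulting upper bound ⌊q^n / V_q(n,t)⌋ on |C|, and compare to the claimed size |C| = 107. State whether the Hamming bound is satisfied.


V_q(n, t) = 12, q^n = 2048, Hamming bound = 170, |C| = 107 ≤ bound (satisfied).

Step 1: Compute V_q(n, t) = Σ_{j=0}^1 C(n, j) (q−1)^j.
  j = 0: C(11,0)·(1)^0 = 1·1 = 1.
  j = 1: C(11,1)·(1)^1 = 11·1 = 11.
  V_q(n, t) = 1 + 11 = 12.
Step 2: q^n = 2^11 = 2048.
Step 3: Hamming bound ⌊q^n / V_q(n,t)⌋ = ⌊2048/12⌋ = 170.
Step 4: Compare |C| = 107 to 170: satisfied.
The claimed |C| lies below the Hamming bound.


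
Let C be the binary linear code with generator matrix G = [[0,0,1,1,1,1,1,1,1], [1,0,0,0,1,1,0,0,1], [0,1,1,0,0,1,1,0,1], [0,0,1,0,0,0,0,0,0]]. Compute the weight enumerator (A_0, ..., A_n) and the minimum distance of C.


Weight distribution: A_0 = 1, A_1 = 1, A_4 = 5, A_5 = 5, A_6 = 2, A_7 = 2. Minimum distance d = 1.

Enumerate all 2^4 = 16 messages m ∈ F_2^4.
For each, compute codeword c = mG in F_2^9, then tally its weight.
  m = 0000 → c = 000000000, weight = 0.
  m = 1000 → c = 001111111, weight = 7.
  m = 0100 → c = 100011001, weight = 4.
  m = 1100 → c = 101100110, weight = 5.
  m = 0010 → c = 011001101, weight = 5.
  m = 1010 → c = 010110010, weight = 4.
  m = 0110 → c = 111010100, weight = 5.
  m = 1110 → c = 110101011, weight = 6.
  m = 0001 → c = 001000000, weight = 1.
  m = 1001 → c = 000111111, weight = 6.
  m = 0101 → c = 101011001, weight = 5.
  m = 1101 → c = 100100110, weight = 4.
  m = 0011 → c = 010001101, weight = 4.
  m = 1011 → c = 011110010, weight = 5.
  m = 0111 → c = 110010100, weight = 4.
  m = 1111 → c = 111101011, weight = 7.
Tally weights:
  weight 0: 1 codewords.
  weight 1: 1 codewords.
  weight 4: 5 codewords.
  weight 5: 5 codewords.
  weight 6: 2 codewords.
  weight 7: 2 codewords.
Minimum distance d = smallest w > 0 with A_w > 0 = 1.
Sanity: Σ A_w = 16 = 2^4 = 16 ✓.


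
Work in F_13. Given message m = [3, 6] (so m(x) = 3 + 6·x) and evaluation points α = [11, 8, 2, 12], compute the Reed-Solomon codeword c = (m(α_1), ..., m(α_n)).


c = [4, 12, 2, 10]

Message polynomial: m(x) = 3 + 6·x (mod 13).
For each evaluation point α_i, compute m(α_i) mod 13:
  α_1 = 11: Horner steps 6 → 4, so m(11) = 4.
  α_2 = 8: Horner steps 6 → 12, so m(8) = 12.
  α_3 = 2: Horner steps 6 → 2, so m(2) = 2.
  α_4 = 12: Horner steps 6 → 10, so m(12) = 10.
Codeword c = [4, 12, 2, 10] ∈ F_13^4.


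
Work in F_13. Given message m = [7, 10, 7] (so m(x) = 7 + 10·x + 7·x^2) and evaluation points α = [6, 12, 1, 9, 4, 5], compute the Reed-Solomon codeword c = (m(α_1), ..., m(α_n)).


c = [7, 4, 11, 1, 3, 11]

Message polynomial: m(x) = 7 + 10·x + 7·x^2 (mod 13).
For each evaluation point α_i, compute m(α_i) mod 13:
  α_1 = 6: Horner steps 7 → 0 → 7, so m(6) = 7.
  α_2 = 12: Horner steps 7 → 3 → 4, so m(12) = 4.
  α_3 = 1: Horner steps 7 → 4 → 11, so m(1) = 11.
  α_4 = 9: Horner steps 7 → 8 → 1, so m(9) = 1.
  α_5 = 4: Horner steps 7 → 12 → 3, so m(4) = 3.
  α_6 = 5: Horner steps 7 → 6 → 11, so m(5) = 11.
Codeword c = [7, 4, 11, 1, 3, 11] ∈ F_13^6.
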